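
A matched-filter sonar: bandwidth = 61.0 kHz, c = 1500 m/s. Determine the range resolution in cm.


1.23 cm


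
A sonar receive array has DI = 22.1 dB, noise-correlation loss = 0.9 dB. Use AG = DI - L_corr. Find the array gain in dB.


AG = DI - L_corr = 22.1 - 0.9 = 21.2

21.2 dB


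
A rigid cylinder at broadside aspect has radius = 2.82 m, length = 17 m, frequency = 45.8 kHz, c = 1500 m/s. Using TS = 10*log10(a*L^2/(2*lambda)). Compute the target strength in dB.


lambda = 1500/45800 = 0.03275 m
TS = 10*log10(2.82*17^2/(2*0.03275)) = 40.95

40.95 dB


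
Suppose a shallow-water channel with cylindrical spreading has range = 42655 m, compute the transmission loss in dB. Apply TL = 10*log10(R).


TL = 10*log10(42655) = 46.3

46.3 dB


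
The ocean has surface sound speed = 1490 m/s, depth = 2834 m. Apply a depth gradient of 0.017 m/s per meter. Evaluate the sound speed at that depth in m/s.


1538.178 m/s


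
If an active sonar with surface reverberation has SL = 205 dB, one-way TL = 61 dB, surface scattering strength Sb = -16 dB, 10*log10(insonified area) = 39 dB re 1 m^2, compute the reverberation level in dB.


RL = SL - 2*TL + Sb + 10*log10(A) = 205 - 2*61 + (-16) + 39 = 106

106 dB


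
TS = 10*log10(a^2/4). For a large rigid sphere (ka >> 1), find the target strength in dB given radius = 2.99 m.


3.49 dB


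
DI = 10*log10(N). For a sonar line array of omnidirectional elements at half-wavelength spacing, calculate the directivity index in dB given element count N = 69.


18.39 dB


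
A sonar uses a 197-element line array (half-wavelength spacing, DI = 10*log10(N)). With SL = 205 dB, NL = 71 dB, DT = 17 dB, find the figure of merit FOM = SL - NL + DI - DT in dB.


Step 1: DI = 10*log10(197) = 22.94 dB
Step 2: FOM = SL - NL + DI - DT = 205 - 71 + 22.94 - 17 = 139.94

139.94 dB


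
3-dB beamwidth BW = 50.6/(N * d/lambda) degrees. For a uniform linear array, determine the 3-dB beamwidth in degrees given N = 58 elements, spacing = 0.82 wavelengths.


1.06 deg


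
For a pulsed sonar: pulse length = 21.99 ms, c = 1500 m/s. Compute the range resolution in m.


16.4925 m


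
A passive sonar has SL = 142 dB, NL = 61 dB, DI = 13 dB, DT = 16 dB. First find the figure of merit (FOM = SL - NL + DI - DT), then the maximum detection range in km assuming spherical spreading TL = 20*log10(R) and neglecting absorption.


Step 1: FOM = SL - NL + DI - DT = 142 - 61 + 13 - 16 = 78 dB
Step 2: at max range FOM = TL = 20*log10(R), so R = 10^(78/20) = 7943.28 m = 7.94 km

7.94 km


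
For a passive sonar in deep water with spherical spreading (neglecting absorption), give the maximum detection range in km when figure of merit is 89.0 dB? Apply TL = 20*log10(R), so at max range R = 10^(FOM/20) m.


At max range FOM = TL, so 20*log10(R) = 89.0
R = 10^(89.0/20) = 28183.83 m = 28.18 km

28.18 km


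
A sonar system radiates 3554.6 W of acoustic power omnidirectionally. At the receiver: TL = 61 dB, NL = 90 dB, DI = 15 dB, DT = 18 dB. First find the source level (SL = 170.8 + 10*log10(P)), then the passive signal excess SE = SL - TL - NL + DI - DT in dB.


Step 1: SL = 170.8 + 10*log10(3554.6) = 206.31 dB
Step 2: SE = SL - TL - NL + DI - DT = 206.31 - 61 - 90 + 15 - 18 = 52.31

52.31 dB


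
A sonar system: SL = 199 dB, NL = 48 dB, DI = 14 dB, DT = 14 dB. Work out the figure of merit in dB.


FOM = SL - NL + DI - DT = 199 - 48 + 14 - 14 = 151

151 dB


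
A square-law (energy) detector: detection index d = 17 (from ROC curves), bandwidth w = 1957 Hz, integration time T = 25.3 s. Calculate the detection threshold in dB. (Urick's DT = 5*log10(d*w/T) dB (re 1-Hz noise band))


DT = 5*log10(d*w/T) = 5*log10(17 * 1957 / 25.3) = 5*log10(1314.98) = 15.59

15.59 dB


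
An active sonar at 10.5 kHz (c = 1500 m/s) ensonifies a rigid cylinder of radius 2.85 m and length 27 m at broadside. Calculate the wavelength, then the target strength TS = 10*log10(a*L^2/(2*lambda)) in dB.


Step 1: lambda = c/f = 1500/10500 = 0.14286 m
Step 2: TS = 10*log10(a*L^2/(2*lambda)) = 10*log10(2.85*27^2/(2*0.14286)) = 38.62

38.62 dB


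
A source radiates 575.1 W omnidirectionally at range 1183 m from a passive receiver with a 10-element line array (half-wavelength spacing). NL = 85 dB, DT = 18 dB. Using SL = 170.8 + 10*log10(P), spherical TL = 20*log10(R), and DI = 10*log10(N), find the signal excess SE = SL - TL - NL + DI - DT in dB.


Step 1: SL = 170.8 + 10*log10(575.1) = 198.4 dB
Step 2: TL = 20*log10(1183) = 61.46 dB
Step 3: DI = 10*log10(10) = 10.0 dB
Step 4: SE = SL - TL - NL + DI - DT = 198.4 - 61.46 - 85 + 10.0 - 18 = 43.94

43.94 dB


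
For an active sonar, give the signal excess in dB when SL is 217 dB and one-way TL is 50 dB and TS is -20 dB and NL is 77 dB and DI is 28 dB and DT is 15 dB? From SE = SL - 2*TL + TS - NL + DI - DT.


33 dB


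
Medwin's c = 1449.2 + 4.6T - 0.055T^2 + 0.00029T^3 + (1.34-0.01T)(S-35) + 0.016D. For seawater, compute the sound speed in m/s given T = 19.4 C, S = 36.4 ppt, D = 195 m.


c = 1449.2 + 4.6*19.4 - 0.055*19.4^2 + 0.00029*19.4^3 + (1.34 - 0.01*19.4)*(36.4 - 35) + 0.016*195 = 1524.58

1524.58 m/s


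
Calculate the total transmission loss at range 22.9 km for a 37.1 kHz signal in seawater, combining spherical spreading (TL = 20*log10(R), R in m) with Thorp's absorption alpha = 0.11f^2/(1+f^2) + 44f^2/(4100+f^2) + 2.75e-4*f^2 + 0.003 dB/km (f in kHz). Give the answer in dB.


351.7 dB


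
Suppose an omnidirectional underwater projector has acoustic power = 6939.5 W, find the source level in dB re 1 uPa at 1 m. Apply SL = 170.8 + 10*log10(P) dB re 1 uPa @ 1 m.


SL = 170.8 + 10*log10(6939.5) = 170.8 + 38.41 = 209.21

209.21 dB


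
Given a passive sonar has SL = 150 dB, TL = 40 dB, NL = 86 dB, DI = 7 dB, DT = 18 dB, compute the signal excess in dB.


SE = SL - TL - NL + DI - DT = 150 - 40 - 86 + 7 - 18 = 13

13 dB


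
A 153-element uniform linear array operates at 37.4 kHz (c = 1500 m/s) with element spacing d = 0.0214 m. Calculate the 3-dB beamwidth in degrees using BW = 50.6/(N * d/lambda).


Step 1: lambda = 1500/37400 = 0.04011 m
Step 2: d/lambda = 0.0214/0.04011 = 0.5335
Step 3: BW = 50.6/(N * d/lambda) = 50.6/(153 * 0.5335) = 0.62

0.62 deg


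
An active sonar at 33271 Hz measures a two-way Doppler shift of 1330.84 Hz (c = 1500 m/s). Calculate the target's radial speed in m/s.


From fd = 2*f*v/c, v = c*fd/(2*f) = 1500 * 1330.84 / (2*33271) = 30.0

30.0 m/s


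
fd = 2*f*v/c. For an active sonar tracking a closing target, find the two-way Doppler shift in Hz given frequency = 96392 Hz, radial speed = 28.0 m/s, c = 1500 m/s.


fd = 2*f*v/c = 2 * 96392 * 28.0 / 1500 = 3598.63

3598.63 Hz


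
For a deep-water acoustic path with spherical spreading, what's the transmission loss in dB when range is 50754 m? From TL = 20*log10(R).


TL = 20*log10(50754) = 94.11

94.11 dB


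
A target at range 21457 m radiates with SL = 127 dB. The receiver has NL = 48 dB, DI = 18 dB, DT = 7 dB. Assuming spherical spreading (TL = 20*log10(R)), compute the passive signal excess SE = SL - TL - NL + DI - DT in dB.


3.37 dB


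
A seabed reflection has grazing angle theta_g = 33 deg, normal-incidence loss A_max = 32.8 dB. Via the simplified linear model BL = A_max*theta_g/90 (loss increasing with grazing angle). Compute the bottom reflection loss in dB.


BL = A_max * theta_g / 90 = 32.8 * 33 / 90 = 12.03

12.03 dB


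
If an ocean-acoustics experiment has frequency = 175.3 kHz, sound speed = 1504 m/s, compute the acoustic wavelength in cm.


lambda = c/f = 1504 / 175300 = 0.0086 m = 0.86 cm

0.86 cm


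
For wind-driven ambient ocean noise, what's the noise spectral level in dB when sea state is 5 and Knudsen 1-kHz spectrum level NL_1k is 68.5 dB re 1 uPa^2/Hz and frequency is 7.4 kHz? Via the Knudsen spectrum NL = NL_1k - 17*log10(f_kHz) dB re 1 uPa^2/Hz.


NL = NL_1k - 17*log10(f_kHz) = 68.5 - 17*log10(7.4) = 68.5 - (14.78) = 53.72

53.72 dB


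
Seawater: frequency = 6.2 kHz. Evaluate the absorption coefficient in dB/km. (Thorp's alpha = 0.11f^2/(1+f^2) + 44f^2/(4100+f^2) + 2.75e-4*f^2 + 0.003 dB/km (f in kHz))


0.529 dB/km


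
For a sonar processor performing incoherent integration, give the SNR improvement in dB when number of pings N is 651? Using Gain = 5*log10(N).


Gain = 5*log10(651) = 14.07

14.07 dB


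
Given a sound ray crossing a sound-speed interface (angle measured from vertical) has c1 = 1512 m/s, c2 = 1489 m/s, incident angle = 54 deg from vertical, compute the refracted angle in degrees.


sin(theta2) = (c2/c1)*sin(theta1) = (1489/1512)*sin(54 deg) = 0.79671
theta2 = arcsin(0.79671) = 52.82

52.82 deg


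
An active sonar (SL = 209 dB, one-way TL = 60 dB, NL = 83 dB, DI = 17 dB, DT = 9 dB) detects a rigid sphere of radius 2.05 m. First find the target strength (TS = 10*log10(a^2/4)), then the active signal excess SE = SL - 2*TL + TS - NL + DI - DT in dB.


Step 1: TS = 10*log10(2.05^2/4) = 0.21 dB
Step 2: SE = SL - 2*TL + TS - NL + DI - DT = 209 - 2*60 + (0.21) - 83 + 17 - 9 = 14.21

14.21 dB


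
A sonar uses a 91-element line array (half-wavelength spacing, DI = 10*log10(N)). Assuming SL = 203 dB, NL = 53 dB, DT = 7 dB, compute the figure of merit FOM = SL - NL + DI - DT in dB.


Step 1: DI = 10*log10(91) = 19.59 dB
Step 2: FOM = SL - NL + DI - DT = 203 - 53 + 19.59 - 7 = 162.59

162.59 dB


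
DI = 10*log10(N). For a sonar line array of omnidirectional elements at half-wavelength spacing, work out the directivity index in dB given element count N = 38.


15.8 dB


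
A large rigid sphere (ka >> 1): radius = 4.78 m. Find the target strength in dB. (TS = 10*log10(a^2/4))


TS = 10*log10(4.78^2 / 4) = 10*log10(5.7121) = 7.57

7.57 dB


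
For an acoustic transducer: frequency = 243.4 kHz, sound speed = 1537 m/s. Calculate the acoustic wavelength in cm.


0.63 cm


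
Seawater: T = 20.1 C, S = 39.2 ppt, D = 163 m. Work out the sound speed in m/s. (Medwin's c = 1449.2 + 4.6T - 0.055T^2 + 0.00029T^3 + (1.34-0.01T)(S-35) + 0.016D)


1529.19 m/s


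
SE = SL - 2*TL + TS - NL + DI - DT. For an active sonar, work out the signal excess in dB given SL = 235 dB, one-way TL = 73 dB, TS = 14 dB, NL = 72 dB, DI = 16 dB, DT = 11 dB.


36 dB


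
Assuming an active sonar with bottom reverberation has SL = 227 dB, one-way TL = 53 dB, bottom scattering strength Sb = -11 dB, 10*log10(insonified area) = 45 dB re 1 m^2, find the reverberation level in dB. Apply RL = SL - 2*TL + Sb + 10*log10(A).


RL = SL - 2*TL + Sb + 10*log10(A) = 227 - 2*53 + (-11) + 45 = 155

155 dB


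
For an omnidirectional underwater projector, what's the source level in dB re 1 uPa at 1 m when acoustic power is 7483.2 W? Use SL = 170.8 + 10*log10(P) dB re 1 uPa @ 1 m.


SL = 170.8 + 10*log10(7483.2) = 170.8 + 38.74 = 209.54

209.54 dB


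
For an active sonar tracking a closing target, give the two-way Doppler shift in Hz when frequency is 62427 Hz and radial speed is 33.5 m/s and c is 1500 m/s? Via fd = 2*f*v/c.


fd = 2*f*v/c = 2 * 62427 * 33.5 / 1500 = 2788.41

2788.41 Hz


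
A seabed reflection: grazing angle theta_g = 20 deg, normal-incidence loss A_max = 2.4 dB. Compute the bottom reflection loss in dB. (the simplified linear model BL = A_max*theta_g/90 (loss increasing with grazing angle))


BL = A_max * theta_g / 90 = 2.4 * 20 / 90 = 0.53

0.53 dB


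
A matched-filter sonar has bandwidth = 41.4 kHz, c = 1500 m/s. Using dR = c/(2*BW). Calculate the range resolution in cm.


dR = c/(2*BW) = 1500 / (2 * 41.4e3) = 0.0181 m = 1.81 cm

1.81 cm


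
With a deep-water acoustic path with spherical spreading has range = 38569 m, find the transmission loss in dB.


91.72 dB


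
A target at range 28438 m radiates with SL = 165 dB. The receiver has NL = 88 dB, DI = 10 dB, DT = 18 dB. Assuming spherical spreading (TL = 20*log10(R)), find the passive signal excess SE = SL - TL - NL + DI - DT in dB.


-20.08 dB


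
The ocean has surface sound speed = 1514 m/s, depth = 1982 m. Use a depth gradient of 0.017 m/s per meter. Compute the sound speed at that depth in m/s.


c = 1514 + 0.017 * 1982 = 1547.694

1547.694 m/s


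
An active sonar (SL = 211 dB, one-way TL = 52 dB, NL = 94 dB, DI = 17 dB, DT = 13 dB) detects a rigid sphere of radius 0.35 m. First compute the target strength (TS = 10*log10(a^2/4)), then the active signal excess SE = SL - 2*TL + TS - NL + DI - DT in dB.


Step 1: TS = 10*log10(0.35^2/4) = -15.14 dB
Step 2: SE = SL - 2*TL + TS - NL + DI - DT = 211 - 2*52 + (-15.14) - 94 + 17 - 13 = 1.86

1.86 dB


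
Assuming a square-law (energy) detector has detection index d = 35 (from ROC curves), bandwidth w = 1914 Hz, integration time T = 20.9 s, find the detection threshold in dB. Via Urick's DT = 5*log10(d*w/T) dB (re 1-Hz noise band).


17.53 dB


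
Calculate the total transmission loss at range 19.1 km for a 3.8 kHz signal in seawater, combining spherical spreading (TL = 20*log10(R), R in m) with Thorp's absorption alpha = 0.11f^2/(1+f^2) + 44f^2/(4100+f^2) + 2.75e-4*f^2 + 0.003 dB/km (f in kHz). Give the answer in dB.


Step 1 (Thorp): alpha = 0.11*14.44/(1+14.44) + 44*14.44/(4100+14.44) + 2.75e-4*14.44 + 0.003 = 0.2643 dB/km
Step 2: TL_spread = 20*log10(19100) = 85.62 dB
Step 3: TL_abs = alpha*R = 0.2643 * 19.1 = 5.05 dB
Step 4: TL_total = 85.62 + 5.05 = 90.67

90.67 dB


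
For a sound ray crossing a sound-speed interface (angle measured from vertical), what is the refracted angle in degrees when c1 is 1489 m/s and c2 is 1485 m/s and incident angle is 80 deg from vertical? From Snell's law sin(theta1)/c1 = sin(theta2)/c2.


sin(theta2) = (c2/c1)*sin(theta1) = (1485/1489)*sin(80 deg) = 0.98216
theta2 = arcsin(0.98216) = 79.16

79.16 deg


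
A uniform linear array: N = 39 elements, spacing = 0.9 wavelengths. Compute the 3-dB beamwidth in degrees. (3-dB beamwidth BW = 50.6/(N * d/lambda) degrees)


1.44 deg


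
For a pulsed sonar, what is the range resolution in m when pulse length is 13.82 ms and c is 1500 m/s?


10.365 m


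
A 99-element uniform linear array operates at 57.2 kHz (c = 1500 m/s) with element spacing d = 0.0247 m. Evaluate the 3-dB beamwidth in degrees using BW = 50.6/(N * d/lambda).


Step 1: lambda = 1500/57200 = 0.02622 m
Step 2: d/lambda = 0.0247/0.02622 = 0.942
Step 3: BW = 50.6/(N * d/lambda) = 50.6/(99 * 0.942) = 0.54

0.54 deg


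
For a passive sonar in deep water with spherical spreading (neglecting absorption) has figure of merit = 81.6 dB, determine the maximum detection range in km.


At max range FOM = TL, so 20*log10(R) = 81.6
R = 10^(81.6/20) = 12022.64 m = 12.02 km

12.02 km


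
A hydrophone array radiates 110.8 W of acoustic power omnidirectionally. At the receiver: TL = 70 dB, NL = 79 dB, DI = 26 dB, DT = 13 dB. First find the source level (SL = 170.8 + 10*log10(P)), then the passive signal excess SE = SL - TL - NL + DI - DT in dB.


Step 1: SL = 170.8 + 10*log10(110.8) = 191.25 dB
Step 2: SE = SL - TL - NL + DI - DT = 191.25 - 70 - 79 + 26 - 13 = 55.25

55.25 dB


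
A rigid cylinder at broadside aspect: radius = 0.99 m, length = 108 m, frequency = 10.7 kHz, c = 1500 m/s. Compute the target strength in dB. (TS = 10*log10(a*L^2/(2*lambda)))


lambda = 1500/10700 = 0.14019 m
TS = 10*log10(0.99*108^2/(2*0.14019)) = 46.15

46.15 dB


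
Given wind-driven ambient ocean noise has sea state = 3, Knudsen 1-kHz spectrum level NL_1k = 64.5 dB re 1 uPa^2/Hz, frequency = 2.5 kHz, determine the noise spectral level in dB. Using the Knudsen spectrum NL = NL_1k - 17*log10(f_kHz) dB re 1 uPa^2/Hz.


NL = NL_1k - 17*log10(f_kHz) = 64.5 - 17*log10(2.5) = 64.5 - (6.76) = 57.74

57.74 dB


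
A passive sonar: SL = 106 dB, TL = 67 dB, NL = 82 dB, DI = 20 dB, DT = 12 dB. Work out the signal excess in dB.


-35 dB


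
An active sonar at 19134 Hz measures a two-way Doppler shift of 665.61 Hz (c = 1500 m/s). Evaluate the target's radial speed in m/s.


From fd = 2*f*v/c, v = c*fd/(2*f) = 1500 * 665.61 / (2*19134) = 26.09

26.09 m/s


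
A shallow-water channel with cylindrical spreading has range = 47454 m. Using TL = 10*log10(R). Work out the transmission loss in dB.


TL = 10*log10(47454) = 46.76

46.76 dB


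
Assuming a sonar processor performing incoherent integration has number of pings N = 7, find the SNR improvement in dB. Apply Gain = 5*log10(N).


Gain = 5*log10(7) = 4.23

4.23 dB


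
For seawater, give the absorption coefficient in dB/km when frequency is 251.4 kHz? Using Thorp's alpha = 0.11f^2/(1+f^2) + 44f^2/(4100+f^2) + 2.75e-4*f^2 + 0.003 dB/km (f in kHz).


58.813 dB/km


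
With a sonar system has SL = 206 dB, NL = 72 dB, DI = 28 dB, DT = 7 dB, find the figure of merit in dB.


155 dB


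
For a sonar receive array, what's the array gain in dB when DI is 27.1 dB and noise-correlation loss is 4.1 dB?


AG = DI - L_corr = 27.1 - 4.1 = 23.0

23.0 dB


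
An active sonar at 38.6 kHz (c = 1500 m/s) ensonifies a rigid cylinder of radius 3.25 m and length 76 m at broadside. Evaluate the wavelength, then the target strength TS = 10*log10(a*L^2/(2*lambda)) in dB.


Step 1: lambda = c/f = 1500/38600 = 0.03886 m
Step 2: TS = 10*log10(a*L^2/(2*lambda)) = 10*log10(3.25*76^2/(2*0.03886)) = 53.83

53.83 dB


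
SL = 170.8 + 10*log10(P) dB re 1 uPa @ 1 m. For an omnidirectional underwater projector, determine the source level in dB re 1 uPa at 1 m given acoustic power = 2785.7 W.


SL = 170.8 + 10*log10(2785.7) = 170.8 + 34.45 = 205.25

205.25 dB


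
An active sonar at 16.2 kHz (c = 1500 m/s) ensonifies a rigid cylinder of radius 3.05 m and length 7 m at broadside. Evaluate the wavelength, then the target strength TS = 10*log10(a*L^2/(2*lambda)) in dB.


Step 1: lambda = c/f = 1500/16200 = 0.09259 m
Step 2: TS = 10*log10(a*L^2/(2*lambda)) = 10*log10(3.05*7^2/(2*0.09259)) = 29.07

29.07 dB


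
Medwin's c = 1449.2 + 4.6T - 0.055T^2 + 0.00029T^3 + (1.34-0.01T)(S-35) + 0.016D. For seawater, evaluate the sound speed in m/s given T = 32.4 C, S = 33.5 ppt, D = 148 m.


c = 1449.2 + 4.6*32.4 - 0.055*32.4^2 + 0.00029*32.4^3 + (1.34 - 0.01*32.4)*(33.5 - 35) + 0.016*148 = 1551.21

1551.21 m/s


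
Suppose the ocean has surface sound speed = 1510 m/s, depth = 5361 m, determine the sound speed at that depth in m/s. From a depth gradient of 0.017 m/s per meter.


c = 1510 + 0.017 * 5361 = 1601.137

1601.137 m/s


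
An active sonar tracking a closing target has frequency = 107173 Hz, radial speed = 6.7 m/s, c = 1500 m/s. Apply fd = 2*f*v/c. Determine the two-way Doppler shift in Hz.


957.41 Hz


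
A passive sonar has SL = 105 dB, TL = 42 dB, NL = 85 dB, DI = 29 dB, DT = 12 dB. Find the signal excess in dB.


-5 dB


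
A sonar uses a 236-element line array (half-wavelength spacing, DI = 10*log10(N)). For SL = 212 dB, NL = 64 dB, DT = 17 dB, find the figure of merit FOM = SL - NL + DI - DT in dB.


Step 1: DI = 10*log10(236) = 23.73 dB
Step 2: FOM = SL - NL + DI - DT = 212 - 64 + 23.73 - 17 = 154.73

154.73 dB


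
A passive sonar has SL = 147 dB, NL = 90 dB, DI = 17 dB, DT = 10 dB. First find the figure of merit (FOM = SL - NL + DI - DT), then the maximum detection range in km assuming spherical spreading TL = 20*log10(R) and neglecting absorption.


Step 1: FOM = SL - NL + DI - DT = 147 - 90 + 17 - 10 = 64 dB
Step 2: at max range FOM = TL = 20*log10(R), so R = 10^(64/20) = 1584.89 m = 1.58 km

1.58 km


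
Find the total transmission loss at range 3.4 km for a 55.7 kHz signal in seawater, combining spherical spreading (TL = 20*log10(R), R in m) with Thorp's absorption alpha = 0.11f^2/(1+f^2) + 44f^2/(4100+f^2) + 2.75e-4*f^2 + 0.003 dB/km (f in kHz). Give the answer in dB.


138.36 dB


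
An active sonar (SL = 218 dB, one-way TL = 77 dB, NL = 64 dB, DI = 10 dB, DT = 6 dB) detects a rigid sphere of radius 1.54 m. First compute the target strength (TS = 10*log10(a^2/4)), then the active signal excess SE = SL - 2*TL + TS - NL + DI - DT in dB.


Step 1: TS = 10*log10(1.54^2/4) = -2.27 dB
Step 2: SE = SL - 2*TL + TS - NL + DI - DT = 218 - 2*77 + (-2.27) - 64 + 10 - 6 = 1.73

1.73 dB


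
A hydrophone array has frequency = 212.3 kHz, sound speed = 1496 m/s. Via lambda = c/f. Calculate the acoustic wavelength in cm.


lambda = c/f = 1496 / 212300 = 0.007 m = 0.7 cm

0.7 cm


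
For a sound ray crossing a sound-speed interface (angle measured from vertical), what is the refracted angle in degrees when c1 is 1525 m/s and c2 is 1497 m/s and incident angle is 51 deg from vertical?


sin(theta2) = (c2/c1)*sin(theta1) = (1497/1525)*sin(51 deg) = 0.76288
theta2 = arcsin(0.76288) = 49.72

49.72 deg


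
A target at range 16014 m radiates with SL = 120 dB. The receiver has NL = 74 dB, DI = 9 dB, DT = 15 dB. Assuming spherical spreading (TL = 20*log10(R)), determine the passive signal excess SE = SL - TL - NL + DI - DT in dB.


Step 1: TL = 20*log10(16014) = 84.09 dB
Step 2: SE = 120 - 84.09 - 74 + 9 - 15 = -44.09

-44.09 dB


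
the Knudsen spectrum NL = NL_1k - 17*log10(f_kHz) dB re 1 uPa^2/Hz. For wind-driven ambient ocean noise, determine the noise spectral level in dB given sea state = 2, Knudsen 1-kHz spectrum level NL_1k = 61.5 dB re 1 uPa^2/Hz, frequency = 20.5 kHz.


39.2 dB


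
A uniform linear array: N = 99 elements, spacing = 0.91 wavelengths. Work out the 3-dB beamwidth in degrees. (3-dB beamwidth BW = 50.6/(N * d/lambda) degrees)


BW = 50.6 / (99 * 0.91) = 50.6 / 90.09 = 0.56

0.56 deg


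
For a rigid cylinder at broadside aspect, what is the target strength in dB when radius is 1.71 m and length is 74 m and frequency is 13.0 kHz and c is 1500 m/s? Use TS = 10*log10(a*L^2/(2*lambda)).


46.08 dB


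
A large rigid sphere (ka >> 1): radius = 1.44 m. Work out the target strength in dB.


-2.85 dB


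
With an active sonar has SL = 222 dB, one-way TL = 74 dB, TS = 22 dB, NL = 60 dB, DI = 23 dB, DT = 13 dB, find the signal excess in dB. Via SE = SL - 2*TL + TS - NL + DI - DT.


46 dB


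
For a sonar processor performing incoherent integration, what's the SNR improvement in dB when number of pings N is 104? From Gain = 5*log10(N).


10.09 dB


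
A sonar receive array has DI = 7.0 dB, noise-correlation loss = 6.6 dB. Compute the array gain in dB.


AG = DI - L_corr = 7.0 - 6.6 = 0.4

0.4 dB


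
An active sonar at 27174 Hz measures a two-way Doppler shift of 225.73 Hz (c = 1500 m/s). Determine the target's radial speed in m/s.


6.23 m/s


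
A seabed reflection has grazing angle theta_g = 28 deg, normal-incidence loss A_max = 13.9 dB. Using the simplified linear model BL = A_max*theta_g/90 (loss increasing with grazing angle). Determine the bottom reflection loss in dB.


BL = A_max * theta_g / 90 = 13.9 * 28 / 90 = 4.32

4.32 dB


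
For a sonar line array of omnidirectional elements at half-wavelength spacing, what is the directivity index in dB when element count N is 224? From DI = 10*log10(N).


23.5 dB


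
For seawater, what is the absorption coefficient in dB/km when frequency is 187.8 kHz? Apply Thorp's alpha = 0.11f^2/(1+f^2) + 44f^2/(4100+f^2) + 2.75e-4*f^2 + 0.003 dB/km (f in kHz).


f^2 = 35268.84
alpha = 0.11*35268.84/(1+35268.84) + 44*35268.84/(4100+35268.84) + 2.75e-4*35268.84 + 0.003 = 49.23

49.23 dB/km


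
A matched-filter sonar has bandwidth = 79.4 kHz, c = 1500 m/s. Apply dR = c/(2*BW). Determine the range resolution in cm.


dR = c/(2*BW) = 1500 / (2 * 79.4e3) = 0.0094 m = 0.94 cm

0.94 cm


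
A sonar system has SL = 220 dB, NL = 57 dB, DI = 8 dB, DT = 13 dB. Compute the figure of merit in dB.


FOM = SL - NL + DI - DT = 220 - 57 + 8 - 13 = 158

158 dB


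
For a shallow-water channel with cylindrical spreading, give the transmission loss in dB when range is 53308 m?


TL = 10*log10(53308) = 47.27

47.27 dB


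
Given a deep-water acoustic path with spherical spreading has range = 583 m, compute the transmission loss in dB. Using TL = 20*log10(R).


55.31 dB


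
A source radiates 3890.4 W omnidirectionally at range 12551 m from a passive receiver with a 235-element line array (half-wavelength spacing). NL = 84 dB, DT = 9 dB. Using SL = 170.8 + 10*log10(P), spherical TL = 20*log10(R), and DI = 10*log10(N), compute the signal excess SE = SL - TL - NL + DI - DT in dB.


55.44 dB


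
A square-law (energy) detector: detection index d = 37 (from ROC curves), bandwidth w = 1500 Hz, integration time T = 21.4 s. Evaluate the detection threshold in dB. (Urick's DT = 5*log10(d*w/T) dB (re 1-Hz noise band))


DT = 5*log10(d*w/T) = 5*log10(37 * 1500 / 21.4) = 5*log10(2593.46) = 17.07

17.07 dB


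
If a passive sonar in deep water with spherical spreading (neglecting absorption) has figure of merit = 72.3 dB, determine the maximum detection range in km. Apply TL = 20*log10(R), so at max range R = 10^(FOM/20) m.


4.12 km


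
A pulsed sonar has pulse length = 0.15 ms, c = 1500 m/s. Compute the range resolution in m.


dR = c*tau/2 = 1500 * 0.15e-3 / 2 = 0.1125

0.1125 m


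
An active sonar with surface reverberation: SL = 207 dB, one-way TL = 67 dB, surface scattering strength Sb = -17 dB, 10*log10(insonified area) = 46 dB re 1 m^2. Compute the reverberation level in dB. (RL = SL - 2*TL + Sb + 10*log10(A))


102 dB


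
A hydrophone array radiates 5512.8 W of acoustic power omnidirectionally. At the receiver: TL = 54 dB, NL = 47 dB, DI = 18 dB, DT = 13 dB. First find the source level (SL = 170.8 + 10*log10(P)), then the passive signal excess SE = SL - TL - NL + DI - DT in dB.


Step 1: SL = 170.8 + 10*log10(5512.8) = 208.21 dB
Step 2: SE = SL - TL - NL + DI - DT = 208.21 - 54 - 47 + 18 - 13 = 112.21

112.21 dB


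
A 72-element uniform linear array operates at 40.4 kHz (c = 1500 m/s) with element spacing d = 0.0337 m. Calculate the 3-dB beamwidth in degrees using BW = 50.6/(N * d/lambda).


Step 1: lambda = 1500/40400 = 0.03713 m
Step 2: d/lambda = 0.0337/0.03713 = 0.9076
Step 3: BW = 50.6/(N * d/lambda) = 50.6/(72 * 0.9076) = 0.77

0.77 deg


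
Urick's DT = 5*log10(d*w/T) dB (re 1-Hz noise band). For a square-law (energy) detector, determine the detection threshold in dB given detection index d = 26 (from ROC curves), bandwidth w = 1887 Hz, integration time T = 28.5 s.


DT = 5*log10(d*w/T) = 5*log10(26 * 1887 / 28.5) = 5*log10(1721.47) = 16.18

16.18 dB


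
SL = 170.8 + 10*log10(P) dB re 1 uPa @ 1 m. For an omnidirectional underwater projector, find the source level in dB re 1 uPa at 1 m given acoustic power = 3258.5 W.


SL = 170.8 + 10*log10(3258.5) = 170.8 + 35.13 = 205.93

205.93 dB


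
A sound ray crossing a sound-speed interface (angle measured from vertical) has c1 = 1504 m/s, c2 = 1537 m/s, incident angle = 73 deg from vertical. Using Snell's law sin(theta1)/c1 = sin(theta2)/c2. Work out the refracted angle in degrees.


77.77 deg


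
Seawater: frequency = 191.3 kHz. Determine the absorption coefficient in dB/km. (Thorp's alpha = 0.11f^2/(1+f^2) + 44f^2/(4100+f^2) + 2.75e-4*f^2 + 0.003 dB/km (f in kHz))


49.744 dB/km


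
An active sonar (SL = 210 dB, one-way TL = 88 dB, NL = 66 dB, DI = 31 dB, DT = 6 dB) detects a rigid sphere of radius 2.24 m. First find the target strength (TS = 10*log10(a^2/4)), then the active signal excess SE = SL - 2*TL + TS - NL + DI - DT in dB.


Step 1: TS = 10*log10(2.24^2/4) = 0.98 dB
Step 2: SE = SL - 2*TL + TS - NL + DI - DT = 210 - 2*88 + (0.98) - 66 + 31 - 6 = -6.02

-6.02 dB


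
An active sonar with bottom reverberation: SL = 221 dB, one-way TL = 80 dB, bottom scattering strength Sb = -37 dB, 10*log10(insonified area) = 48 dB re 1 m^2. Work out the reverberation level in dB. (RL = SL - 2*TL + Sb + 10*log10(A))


RL = SL - 2*TL + Sb + 10*log10(A) = 221 - 2*80 + (-37) + 48 = 72

72 dB


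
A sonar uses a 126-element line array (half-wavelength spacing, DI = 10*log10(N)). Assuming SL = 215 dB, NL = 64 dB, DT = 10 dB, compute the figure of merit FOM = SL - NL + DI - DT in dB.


Step 1: DI = 10*log10(126) = 21.0 dB
Step 2: FOM = SL - NL + DI - DT = 215 - 64 + 21.0 - 10 = 162.0

162.0 dB


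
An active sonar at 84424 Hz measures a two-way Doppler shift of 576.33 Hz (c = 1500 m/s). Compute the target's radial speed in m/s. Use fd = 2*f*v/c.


From fd = 2*f*v/c, v = c*fd/(2*f) = 1500 * 576.33 / (2*84424) = 5.12

5.12 m/s


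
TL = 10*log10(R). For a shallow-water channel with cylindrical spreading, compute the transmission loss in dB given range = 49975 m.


46.99 dB


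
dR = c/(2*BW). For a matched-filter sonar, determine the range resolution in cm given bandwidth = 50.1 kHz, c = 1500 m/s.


dR = c/(2*BW) = 1500 / (2 * 50.1e3) = 0.015 m = 1.5 cm

1.5 cm


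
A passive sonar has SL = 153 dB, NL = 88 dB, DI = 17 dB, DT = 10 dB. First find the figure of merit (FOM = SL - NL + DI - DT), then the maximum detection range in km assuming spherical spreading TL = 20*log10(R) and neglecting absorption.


Step 1: FOM = SL - NL + DI - DT = 153 - 88 + 17 - 10 = 72 dB
Step 2: at max range FOM = TL = 20*log10(R), so R = 10^(72/20) = 3981.07 m = 3.98 km

3.98 km


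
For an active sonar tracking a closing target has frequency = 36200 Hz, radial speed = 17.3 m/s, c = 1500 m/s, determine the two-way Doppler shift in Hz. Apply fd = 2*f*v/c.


835.01 Hz


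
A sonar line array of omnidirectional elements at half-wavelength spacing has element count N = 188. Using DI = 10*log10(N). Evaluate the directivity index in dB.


22.74 dB


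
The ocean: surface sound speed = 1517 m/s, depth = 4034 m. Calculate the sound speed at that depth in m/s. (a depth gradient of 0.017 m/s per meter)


c = 1517 + 0.017 * 4034 = 1585.578

1585.578 m/s


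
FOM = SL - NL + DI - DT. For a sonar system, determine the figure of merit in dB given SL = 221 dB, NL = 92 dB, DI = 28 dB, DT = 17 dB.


FOM = SL - NL + DI - DT = 221 - 92 + 28 - 17 = 140

140 dB


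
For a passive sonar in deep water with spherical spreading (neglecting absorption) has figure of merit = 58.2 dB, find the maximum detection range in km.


0.81 km


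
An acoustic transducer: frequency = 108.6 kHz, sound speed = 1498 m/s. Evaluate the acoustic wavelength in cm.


1.38 cm


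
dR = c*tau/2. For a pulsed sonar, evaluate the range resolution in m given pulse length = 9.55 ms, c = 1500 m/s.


dR = c*tau/2 = 1500 * 9.55e-3 / 2 = 7.1625

7.1625 m


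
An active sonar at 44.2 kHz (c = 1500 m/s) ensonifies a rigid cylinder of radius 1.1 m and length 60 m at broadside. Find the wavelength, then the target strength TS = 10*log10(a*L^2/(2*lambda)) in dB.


Step 1: lambda = c/f = 1500/44200 = 0.03394 m
Step 2: TS = 10*log10(a*L^2/(2*lambda)) = 10*log10(1.1*60^2/(2*0.03394)) = 47.66

47.66 dB


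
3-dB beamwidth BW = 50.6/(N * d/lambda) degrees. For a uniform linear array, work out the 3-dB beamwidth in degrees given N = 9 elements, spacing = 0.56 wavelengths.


BW = 50.6 / (9 * 0.56) = 50.6 / 5.04 = 10.04

10.04 deg


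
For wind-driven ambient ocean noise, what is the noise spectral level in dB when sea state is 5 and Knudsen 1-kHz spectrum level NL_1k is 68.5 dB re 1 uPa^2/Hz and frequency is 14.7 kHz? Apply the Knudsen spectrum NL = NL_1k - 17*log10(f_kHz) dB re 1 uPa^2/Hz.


NL = NL_1k - 17*log10(f_kHz) = 68.5 - 17*log10(14.7) = 68.5 - (19.84) = 48.66

48.66 dB


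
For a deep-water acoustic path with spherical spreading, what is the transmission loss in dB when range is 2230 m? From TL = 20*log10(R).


66.97 dB


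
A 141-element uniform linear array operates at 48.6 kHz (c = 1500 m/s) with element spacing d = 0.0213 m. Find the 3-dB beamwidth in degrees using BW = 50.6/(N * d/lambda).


Step 1: lambda = 1500/48600 = 0.03086 m
Step 2: d/lambda = 0.0213/0.03086 = 0.6902
Step 3: BW = 50.6/(N * d/lambda) = 50.6/(141 * 0.6902) = 0.52

0.52 deg


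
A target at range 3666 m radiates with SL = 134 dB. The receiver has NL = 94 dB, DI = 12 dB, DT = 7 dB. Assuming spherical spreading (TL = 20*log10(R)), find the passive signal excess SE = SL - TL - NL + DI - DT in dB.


Step 1: TL = 20*log10(3666) = 71.28 dB
Step 2: SE = 134 - 71.28 - 94 + 12 - 7 = -26.28

-26.28 dB


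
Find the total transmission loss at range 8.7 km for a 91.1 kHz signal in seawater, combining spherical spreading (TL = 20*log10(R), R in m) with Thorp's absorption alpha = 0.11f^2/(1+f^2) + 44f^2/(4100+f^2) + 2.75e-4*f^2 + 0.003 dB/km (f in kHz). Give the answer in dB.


Step 1 (Thorp): alpha = 0.11*8299.21/(1+8299.21) + 44*8299.21/(4100+8299.21) + 2.75e-4*8299.21 + 0.003 = 31.846 dB/km
Step 2: TL_spread = 20*log10(8700) = 78.79 dB
Step 3: TL_abs = alpha*R = 31.846 * 8.7 = 277.06 dB
Step 4: TL_total = 78.79 + 277.06 = 355.85

355.85 dB


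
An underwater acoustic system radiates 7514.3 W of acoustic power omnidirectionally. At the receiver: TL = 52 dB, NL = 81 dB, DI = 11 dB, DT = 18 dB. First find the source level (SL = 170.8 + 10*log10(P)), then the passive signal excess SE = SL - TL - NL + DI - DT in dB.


Step 1: SL = 170.8 + 10*log10(7514.3) = 209.56 dB
Step 2: SE = SL - TL - NL + DI - DT = 209.56 - 52 - 81 + 11 - 18 = 69.56

69.56 dB


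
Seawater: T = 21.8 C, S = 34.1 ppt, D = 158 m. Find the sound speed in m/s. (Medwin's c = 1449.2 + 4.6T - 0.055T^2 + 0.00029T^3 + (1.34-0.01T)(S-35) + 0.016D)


c = 1449.2 + 4.6*21.8 - 0.055*21.8^2 + 0.00029*21.8^3 + (1.34 - 0.01*21.8)*(34.1 - 35) + 0.016*158 = 1527.86

1527.86 m/s


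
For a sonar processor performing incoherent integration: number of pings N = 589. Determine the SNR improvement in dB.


13.85 dB


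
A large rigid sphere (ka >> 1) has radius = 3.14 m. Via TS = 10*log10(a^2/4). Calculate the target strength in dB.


TS = 10*log10(3.14^2 / 4) = 10*log10(2.4649) = 3.92

3.92 dB


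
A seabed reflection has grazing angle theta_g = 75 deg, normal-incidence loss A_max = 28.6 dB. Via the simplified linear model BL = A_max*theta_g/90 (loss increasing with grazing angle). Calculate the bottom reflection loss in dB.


BL = A_max * theta_g / 90 = 28.6 * 75 / 90 = 23.83

23.83 dB


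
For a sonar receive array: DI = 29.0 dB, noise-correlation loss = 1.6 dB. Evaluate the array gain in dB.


AG = DI - L_corr = 29.0 - 1.6 = 27.4

27.4 dB


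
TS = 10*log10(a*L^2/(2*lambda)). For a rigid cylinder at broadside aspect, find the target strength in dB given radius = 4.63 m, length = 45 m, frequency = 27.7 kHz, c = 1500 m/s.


49.37 dB


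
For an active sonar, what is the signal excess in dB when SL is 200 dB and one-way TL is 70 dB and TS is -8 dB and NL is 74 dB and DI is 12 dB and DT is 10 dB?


SE = SL - 2*TL + TS - NL + DI - DT = 200 - 2*70 + (-8) - 74 + 12 - 10 = -20

-20 dB


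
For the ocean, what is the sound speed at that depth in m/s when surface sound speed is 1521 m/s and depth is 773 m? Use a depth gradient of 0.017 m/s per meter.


1534.141 m/s


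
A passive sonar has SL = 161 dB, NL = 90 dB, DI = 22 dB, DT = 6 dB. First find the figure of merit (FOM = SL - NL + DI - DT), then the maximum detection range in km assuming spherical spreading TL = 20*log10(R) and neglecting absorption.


Step 1: FOM = SL - NL + DI - DT = 161 - 90 + 22 - 6 = 87 dB
Step 2: at max range FOM = TL = 20*log10(R), so R = 10^(87/20) = 22387.21 m = 22.39 km

22.39 km


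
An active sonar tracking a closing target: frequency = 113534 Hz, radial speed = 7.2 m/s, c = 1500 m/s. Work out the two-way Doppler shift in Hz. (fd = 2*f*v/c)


1089.93 Hz


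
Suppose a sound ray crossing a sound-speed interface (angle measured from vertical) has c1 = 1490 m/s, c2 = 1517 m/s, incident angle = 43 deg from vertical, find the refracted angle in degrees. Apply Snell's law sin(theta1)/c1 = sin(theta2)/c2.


43.98 deg


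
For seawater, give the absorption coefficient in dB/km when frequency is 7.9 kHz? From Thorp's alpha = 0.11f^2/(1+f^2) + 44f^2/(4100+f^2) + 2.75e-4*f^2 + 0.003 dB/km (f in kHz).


f^2 = 62.41
alpha = 0.11*62.41/(1+62.41) + 44*62.41/(4100+62.41) + 2.75e-4*62.41 + 0.003 = 0.788

0.788 dB/km


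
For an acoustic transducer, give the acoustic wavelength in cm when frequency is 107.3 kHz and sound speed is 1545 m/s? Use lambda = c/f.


lambda = c/f = 1545 / 107300 = 0.0144 m = 1.44 cm

1.44 cm


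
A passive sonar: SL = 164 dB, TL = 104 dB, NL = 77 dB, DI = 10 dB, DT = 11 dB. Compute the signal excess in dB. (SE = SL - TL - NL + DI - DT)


-18 dB


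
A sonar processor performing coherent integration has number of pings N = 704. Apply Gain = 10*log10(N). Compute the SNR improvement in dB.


28.48 dB


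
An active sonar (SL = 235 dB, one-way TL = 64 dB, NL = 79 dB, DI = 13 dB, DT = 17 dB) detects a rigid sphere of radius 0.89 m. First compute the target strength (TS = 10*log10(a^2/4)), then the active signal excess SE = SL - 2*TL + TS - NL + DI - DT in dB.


Step 1: TS = 10*log10(0.89^2/4) = -7.03 dB
Step 2: SE = SL - 2*TL + TS - NL + DI - DT = 235 - 2*64 + (-7.03) - 79 + 13 - 17 = 16.97

16.97 dB


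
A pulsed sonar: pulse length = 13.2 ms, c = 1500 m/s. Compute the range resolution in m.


dR = c*tau/2 = 1500 * 13.2e-3 / 2 = 9.9

9.9 m


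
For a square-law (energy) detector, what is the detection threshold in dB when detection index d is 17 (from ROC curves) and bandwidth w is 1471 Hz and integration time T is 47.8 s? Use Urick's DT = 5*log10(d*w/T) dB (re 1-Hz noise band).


DT = 5*log10(d*w/T) = 5*log10(17 * 1471 / 47.8) = 5*log10(523.16) = 13.59

13.59 dB


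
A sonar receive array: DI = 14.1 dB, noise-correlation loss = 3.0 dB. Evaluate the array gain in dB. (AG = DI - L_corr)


AG = DI - L_corr = 14.1 - 3.0 = 11.1

11.1 dB


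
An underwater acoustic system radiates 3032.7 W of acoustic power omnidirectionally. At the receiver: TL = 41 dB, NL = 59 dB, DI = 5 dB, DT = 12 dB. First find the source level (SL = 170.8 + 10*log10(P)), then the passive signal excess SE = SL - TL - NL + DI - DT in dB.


Step 1: SL = 170.8 + 10*log10(3032.7) = 205.62 dB
Step 2: SE = SL - TL - NL + DI - DT = 205.62 - 41 - 59 + 5 - 12 = 98.62

98.62 dB


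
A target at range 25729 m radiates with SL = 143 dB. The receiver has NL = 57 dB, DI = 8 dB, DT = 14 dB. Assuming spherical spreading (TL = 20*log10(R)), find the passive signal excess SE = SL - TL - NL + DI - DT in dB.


-8.21 dB


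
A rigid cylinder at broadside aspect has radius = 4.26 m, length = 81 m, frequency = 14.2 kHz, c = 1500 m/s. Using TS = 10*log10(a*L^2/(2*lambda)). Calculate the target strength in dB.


lambda = 1500/14200 = 0.10563 m
TS = 10*log10(4.26*81^2/(2*0.10563)) = 51.22

51.22 dB


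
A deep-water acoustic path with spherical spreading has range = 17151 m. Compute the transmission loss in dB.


TL = 20*log10(17151) = 84.69

84.69 dB


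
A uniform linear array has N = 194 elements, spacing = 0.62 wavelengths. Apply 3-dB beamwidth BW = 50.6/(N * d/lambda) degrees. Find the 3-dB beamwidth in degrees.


BW = 50.6 / (194 * 0.62) = 50.6 / 120.28 = 0.42

0.42 deg


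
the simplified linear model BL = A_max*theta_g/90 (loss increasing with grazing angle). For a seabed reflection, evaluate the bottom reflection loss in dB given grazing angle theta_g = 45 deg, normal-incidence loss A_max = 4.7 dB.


2.35 dB


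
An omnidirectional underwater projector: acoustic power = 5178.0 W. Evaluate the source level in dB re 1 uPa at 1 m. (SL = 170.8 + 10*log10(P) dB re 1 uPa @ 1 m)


SL = 170.8 + 10*log10(5178.0) = 170.8 + 37.14 = 207.94

207.94 dB


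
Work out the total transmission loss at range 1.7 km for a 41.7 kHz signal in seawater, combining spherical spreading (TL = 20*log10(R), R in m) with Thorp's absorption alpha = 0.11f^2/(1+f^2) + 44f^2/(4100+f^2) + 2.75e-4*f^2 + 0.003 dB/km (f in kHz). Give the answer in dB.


Step 1 (Thorp): alpha = 0.11*1738.89/(1+1738.89) + 44*1738.89/(4100+1738.89) + 2.75e-4*1738.89 + 0.003 = 13.6948 dB/km
Step 2: TL_spread = 20*log10(1700) = 64.61 dB
Step 3: TL_abs = alpha*R = 13.6948 * 1.7 = 23.28 dB
Step 4: TL_total = 64.61 + 23.28 = 87.89

87.89 dB
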